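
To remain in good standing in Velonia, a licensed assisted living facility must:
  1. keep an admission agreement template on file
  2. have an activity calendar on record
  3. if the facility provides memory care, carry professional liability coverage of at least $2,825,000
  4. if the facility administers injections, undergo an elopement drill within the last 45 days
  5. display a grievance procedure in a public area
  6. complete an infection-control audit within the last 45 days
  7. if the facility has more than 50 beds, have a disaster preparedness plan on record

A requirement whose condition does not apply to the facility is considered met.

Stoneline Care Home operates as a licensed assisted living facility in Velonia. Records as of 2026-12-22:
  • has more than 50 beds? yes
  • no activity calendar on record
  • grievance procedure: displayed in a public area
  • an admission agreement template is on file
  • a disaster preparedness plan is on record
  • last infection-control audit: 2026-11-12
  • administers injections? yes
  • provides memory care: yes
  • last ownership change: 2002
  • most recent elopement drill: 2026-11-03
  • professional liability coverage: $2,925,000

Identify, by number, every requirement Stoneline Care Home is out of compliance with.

2, 4

1. admission agreement template present → met
2. activity calendar absent → not met
3. condition 'provides memory care' holds; professional liability coverage $2,925,000 ≥ $2,825,000 → met
4. condition 'administers injections' holds; elopement drill 49 days ago vs limit 45 → not met
5. grievance procedure present → met
6. infection-control audit 40 days ago vs limit 45 → met
7. condition 'has more than 50 beds' holds; disaster preparedness plan present → met
Not met: 2, 4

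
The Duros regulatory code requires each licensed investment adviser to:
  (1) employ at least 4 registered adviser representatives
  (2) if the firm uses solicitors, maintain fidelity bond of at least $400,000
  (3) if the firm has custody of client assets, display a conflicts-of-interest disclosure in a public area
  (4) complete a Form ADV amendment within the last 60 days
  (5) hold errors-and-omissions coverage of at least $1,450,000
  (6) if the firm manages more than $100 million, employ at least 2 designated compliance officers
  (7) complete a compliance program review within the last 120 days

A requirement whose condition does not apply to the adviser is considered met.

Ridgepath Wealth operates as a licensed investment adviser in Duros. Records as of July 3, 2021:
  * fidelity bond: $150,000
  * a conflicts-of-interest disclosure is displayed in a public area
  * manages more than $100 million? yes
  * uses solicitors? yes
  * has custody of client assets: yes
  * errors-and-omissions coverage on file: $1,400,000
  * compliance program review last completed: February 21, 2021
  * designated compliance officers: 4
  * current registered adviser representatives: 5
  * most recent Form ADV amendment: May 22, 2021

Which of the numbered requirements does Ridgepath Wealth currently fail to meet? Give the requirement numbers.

2, 5, 7

1. registered adviser representatives 5 ≥ 4 → met
2. condition 'uses solicitors' holds; fidelity bond $150,000 < $400,000 → not met
3. condition 'has custody of client assets' holds; conflicts-of-interest disclosure present → met
4. Form ADV amendment 42 days ago vs limit 60 → met
5. errors-and-omissions coverage $1,400,000 < $1,450,000 → not met
6. condition 'manages more than $100 million' holds; designated compliance officers 4 ≥ 2 → met
7. compliance program review 132 days ago vs limit 120 → not met
Not met: 2, 5, 7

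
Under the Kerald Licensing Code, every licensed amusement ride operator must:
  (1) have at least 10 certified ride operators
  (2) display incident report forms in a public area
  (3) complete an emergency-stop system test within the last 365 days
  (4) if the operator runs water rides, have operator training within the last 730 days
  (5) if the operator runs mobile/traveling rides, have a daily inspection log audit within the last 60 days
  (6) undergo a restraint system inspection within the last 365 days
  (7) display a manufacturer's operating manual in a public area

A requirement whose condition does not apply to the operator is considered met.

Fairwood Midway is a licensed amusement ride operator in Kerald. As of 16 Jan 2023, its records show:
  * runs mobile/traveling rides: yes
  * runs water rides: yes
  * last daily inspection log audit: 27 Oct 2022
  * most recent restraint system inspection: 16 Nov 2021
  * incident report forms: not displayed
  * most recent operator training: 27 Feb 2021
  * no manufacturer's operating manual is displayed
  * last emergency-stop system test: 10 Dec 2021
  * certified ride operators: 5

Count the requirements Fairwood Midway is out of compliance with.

6

1. certified ride operators 5 < 10 → not met
2. incident report forms absent → not met
3. emergency-stop system test 402 days ago vs limit 365 → not met
4. condition 'runs water rides' holds; operator training 688 days ago vs limit 730 → met
5. condition 'runs mobile/traveling rides' holds; daily inspection log audit 81 days ago vs limit 60 → not met
6. restraint system inspection 426 days ago vs limit 365 → not met
7. manufacturer's operating manual absent → not met
Not met: 6 of 7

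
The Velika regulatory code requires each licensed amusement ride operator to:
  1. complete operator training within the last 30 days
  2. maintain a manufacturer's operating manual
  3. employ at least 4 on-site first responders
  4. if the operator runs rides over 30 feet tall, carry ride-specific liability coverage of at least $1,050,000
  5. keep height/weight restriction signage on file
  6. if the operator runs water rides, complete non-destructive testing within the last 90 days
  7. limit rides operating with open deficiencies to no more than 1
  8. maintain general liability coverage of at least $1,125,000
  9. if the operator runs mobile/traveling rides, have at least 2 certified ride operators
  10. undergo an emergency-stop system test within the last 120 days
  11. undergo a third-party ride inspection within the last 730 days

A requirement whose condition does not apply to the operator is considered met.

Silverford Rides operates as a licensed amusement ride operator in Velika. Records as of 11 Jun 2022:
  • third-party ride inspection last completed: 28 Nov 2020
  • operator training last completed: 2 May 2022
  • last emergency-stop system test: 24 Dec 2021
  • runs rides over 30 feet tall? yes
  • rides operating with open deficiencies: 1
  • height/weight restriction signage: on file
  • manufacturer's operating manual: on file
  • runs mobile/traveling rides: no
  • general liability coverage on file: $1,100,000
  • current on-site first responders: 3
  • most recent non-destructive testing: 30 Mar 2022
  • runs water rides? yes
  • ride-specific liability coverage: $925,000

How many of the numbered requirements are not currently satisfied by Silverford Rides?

1. operator training 40 days ago vs limit 30 → not met
2. manufacturer's operating manual present → met
3. on-site first responders 3 < 4 → not met
4. condition 'runs rides over 30 feet tall' holds; ride-specific liability coverage $925,000 < $1,050,000 → not met
5. height/weight restriction signage present → met
6. condition 'runs water rides' holds; non-destructive testing 73 days ago vs limit 90 → met
7. rides operating with open deficiencies 1 ≤ 1 → met
8. general liability coverage $1,100,000 < $1,125,000 → not met
9. condition 'runs mobile/traveling rides' does not hold → requirement n/a → met
10. emergency-stop system test 169 days ago vs limit 120 → not met
11. third-party ride inspection 560 days ago vs limit 730 → met
Not met: 5 of 11

5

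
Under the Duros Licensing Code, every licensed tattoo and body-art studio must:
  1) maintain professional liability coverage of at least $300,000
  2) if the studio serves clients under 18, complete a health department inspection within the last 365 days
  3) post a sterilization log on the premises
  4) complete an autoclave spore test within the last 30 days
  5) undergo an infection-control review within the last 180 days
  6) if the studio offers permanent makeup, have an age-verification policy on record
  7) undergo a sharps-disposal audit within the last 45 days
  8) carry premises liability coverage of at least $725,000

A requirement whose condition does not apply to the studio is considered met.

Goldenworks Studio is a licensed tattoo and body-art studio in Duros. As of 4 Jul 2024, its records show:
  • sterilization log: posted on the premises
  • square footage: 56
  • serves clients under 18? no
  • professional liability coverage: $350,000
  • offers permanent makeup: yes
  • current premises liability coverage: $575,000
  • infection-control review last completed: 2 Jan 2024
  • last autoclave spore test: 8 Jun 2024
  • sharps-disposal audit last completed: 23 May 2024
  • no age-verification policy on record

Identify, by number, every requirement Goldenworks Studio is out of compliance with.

1. professional liability coverage $350,000 ≥ $300,000 → met
2. condition 'serves clients under 18' does not hold → requirement n/a → met
3. sterilization log present → met
4. autoclave spore test 26 days ago vs limit 30 → met
5. infection-control review 184 days ago vs limit 180 → not met
6. condition 'offers permanent makeup' holds; age-verification policy absent → not met
7. sharps-disposal audit 42 days ago vs limit 45 → met
8. premises liability coverage $575,000 < $725,000 → not met
Not met: 5, 6, 8

5, 6, 8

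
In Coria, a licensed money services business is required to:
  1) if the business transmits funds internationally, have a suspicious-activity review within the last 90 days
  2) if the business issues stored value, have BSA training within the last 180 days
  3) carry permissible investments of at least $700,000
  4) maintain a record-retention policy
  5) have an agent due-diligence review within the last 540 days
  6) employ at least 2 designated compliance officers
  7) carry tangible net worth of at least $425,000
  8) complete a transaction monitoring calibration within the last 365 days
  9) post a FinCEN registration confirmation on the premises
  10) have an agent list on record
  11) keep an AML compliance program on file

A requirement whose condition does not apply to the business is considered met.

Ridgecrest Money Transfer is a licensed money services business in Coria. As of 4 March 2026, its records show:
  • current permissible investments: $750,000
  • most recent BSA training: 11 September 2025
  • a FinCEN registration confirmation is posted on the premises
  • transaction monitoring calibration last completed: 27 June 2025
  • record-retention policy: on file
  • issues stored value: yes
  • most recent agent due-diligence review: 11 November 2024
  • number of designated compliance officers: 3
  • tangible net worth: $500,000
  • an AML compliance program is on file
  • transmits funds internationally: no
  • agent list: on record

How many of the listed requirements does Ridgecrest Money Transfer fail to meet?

0

1. condition 'transmits funds internationally' does not hold → requirement n/a → met
2. condition 'issues stored value' holds; BSA training 174 days ago vs limit 180 → met
3. permissible investments $750,000 ≥ $700,000 → met
4. record-retention policy present → met
5. agent due-diligence review 478 days ago vs limit 540 → met
6. designated compliance officers 3 ≥ 2 → met
7. tangible net worth $500,000 ≥ $425,000 → met
8. transaction monitoring calibration 250 days ago vs limit 365 → met
9. FinCEN registration confirmation present → met
10. agent list present → met
11. AML compliance program present → met
Not met: 0 of 11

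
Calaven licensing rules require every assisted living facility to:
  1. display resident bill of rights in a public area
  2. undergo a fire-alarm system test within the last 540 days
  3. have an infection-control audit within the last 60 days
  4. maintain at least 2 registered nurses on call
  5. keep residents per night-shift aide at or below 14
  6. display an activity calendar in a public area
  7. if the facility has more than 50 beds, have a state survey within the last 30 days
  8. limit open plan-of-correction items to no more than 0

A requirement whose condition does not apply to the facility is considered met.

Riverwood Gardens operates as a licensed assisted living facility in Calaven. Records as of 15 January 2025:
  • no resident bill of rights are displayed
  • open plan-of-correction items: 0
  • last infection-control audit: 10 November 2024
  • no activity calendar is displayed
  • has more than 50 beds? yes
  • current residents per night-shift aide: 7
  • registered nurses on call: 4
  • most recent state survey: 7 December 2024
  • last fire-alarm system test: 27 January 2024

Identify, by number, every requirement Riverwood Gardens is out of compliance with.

1. resident bill of rights absent → not met
2. fire-alarm system test 354 days ago vs limit 540 → met
3. infection-control audit 66 days ago vs limit 60 → not met
4. registered nurses on call 4 ≥ 2 → met
5. residents per night-shift aide 7 ≤ 14 → met
6. activity calendar absent → not met
7. condition 'has more than 50 beds' holds; state survey 39 days ago vs limit 30 → not met
8. open plan-of-correction items 0 ≤ 0 → met
Not met: 1, 3, 6, 7

1, 3, 6, 7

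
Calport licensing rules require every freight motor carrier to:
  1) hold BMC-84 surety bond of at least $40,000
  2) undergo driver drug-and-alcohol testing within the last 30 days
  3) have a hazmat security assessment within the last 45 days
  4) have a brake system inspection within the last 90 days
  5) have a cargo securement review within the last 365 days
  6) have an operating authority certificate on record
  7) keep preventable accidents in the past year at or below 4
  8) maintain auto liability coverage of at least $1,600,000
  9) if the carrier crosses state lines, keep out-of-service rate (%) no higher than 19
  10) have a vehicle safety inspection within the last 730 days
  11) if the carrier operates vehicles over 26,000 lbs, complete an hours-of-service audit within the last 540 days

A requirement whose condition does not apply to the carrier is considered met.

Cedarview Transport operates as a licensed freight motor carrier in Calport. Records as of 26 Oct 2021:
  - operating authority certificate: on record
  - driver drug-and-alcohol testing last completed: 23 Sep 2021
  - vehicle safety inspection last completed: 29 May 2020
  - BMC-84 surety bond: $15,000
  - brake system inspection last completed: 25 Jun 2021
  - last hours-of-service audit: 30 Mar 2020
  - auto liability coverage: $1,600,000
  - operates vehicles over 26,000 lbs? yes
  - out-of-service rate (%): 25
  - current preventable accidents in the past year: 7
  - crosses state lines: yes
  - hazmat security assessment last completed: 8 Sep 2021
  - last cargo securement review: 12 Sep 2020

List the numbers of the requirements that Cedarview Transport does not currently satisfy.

1. BMC-84 surety bond $15,000 < $40,000 → not met
2. driver drug-and-alcohol testing 33 days ago vs limit 30 → not met
3. hazmat security assessment 48 days ago vs limit 45 → not met
4. brake system inspection 123 days ago vs limit 90 → not met
5. cargo securement review 409 days ago vs limit 365 → not met
6. operating authority certificate present → met
7. preventable accidents in the past year 7 > 4 → not met
8. auto liability coverage $1,600,000 ≥ $1,600,000 → met
9. condition 'crosses state lines' holds; out-of-service rate (%) 25 > 19 → not met
10. vehicle safety inspection 515 days ago vs limit 730 → met
11. condition 'operates vehicles over 26,000 lbs' holds; hours-of-service audit 575 days ago vs limit 540 → not met
Not met: 1, 2, 3, 4, 5, 7, 9, 11

1, 2, 3, 4, 5, 7, 9, 11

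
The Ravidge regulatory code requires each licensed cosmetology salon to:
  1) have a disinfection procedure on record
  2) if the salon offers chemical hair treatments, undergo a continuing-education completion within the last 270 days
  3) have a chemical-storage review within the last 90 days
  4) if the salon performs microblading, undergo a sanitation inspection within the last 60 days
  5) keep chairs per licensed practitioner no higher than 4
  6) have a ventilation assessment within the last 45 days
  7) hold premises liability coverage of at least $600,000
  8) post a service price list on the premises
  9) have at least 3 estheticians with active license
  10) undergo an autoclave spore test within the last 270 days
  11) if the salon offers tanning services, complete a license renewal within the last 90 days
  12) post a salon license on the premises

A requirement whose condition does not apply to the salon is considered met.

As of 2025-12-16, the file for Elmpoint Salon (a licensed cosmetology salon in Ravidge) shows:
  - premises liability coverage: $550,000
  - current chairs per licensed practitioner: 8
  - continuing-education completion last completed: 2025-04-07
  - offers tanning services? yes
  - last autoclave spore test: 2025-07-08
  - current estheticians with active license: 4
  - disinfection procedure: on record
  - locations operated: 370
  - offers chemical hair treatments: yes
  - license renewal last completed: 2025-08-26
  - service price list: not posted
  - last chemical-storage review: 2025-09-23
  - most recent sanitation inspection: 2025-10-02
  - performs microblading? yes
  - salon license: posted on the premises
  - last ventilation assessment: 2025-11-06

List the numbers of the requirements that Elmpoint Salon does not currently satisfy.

1. disinfection procedure present → met
2. condition 'offers chemical hair treatments' holds; continuing-education completion 253 days ago vs limit 270 → met
3. chemical-storage review 84 days ago vs limit 90 → met
4. condition 'performs microblading' holds; sanitation inspection 75 days ago vs limit 60 → not met
5. chairs per licensed practitioner 8 > 4 → not met
6. ventilation assessment 40 days ago vs limit 45 → met
7. premises liability coverage $550,000 < $600,000 → not met
8. service price list absent → not met
9. estheticians with active license 4 ≥ 3 → met
10. autoclave spore test 161 days ago vs limit 270 → met
11. condition 'offers tanning services' holds; license renewal 112 days ago vs limit 90 → not met
12. salon license present → met
Not met: 4, 5, 7, 8, 11

4, 5, 7, 8, 11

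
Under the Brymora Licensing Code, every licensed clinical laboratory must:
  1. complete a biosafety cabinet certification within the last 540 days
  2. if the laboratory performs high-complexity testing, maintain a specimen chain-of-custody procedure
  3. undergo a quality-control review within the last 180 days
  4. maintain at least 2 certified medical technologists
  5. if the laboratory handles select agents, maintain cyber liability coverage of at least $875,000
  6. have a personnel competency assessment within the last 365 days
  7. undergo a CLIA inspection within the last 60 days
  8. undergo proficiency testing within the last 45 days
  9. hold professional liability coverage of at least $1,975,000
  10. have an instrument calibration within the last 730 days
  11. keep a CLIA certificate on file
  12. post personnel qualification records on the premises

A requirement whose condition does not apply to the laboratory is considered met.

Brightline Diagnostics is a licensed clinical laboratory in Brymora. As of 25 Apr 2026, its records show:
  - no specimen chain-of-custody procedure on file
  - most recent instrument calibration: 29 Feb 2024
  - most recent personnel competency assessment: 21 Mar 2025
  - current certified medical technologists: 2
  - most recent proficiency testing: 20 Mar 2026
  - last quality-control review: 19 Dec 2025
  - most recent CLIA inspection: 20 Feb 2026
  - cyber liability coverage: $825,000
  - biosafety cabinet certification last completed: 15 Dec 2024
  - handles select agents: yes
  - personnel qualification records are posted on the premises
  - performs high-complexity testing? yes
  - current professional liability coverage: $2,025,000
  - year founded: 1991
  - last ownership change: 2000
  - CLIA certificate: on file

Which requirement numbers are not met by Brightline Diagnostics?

2, 5, 6, 7, 10

1. biosafety cabinet certification 496 days ago vs limit 540 → met
2. condition 'performs high-complexity testing' holds; specimen chain-of-custody procedure absent → not met
3. quality-control review 127 days ago vs limit 180 → met
4. certified medical technologists 2 ≥ 2 → met
5. condition 'handles select agents' holds; cyber liability coverage $825,000 < $875,000 → not met
6. personnel competency assessment 400 days ago vs limit 365 → not met
7. CLIA inspection 64 days ago vs limit 60 → not met
8. proficiency testing 36 days ago vs limit 45 → met
9. professional liability coverage $2,025,000 ≥ $1,975,000 → met
10. instrument calibration 786 days ago vs limit 730 → not met
11. CLIA certificate present → met
12. personnel qualification records present → met
Not met: 2, 5, 6, 7, 10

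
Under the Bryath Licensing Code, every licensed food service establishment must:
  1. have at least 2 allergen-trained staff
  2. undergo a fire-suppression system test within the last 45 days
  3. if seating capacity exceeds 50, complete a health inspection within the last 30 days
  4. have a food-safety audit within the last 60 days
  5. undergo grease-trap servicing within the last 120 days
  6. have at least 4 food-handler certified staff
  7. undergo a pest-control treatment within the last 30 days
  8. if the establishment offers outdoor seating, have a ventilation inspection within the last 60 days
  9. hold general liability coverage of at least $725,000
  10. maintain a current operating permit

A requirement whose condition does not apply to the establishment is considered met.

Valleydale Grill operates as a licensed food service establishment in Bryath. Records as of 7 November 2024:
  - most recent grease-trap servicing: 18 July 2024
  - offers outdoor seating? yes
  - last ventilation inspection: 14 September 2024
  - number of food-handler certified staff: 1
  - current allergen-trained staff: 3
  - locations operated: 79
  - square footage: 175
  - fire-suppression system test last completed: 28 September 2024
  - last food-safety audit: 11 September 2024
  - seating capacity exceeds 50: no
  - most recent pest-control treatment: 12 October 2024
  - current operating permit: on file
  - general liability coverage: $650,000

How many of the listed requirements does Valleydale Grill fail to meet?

1. allergen-trained staff 3 ≥ 2 → met
2. fire-suppression system test 40 days ago vs limit 45 → met
3. condition 'seating capacity exceeds 50' does not hold → requirement n/a → met
4. food-safety audit 57 days ago vs limit 60 → met
5. grease-trap servicing 112 days ago vs limit 120 → met
6. food-handler certified staff 1 < 4 → not met
7. pest-control treatment 26 days ago vs limit 30 → met
8. condition 'offers outdoor seating' holds; ventilation inspection 54 days ago vs limit 60 → met
9. general liability coverage $650,000 < $725,000 → not met
10. current operating permit present → met
Not met: 2 of 10

2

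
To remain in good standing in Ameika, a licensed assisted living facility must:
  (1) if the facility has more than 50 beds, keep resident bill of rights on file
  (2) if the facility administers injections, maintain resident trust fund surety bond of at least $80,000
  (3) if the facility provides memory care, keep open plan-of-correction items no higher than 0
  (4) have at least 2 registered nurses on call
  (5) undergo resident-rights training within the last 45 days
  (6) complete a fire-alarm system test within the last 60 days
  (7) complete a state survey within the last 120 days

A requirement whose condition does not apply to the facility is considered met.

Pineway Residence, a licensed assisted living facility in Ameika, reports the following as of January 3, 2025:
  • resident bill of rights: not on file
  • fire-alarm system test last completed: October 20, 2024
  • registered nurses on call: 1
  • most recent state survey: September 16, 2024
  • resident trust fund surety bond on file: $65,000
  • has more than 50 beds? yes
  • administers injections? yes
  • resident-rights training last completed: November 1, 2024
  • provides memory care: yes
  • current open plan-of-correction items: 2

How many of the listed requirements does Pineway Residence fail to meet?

6

1. condition 'has more than 50 beds' holds; resident bill of rights absent → not met
2. condition 'administers injections' holds; resident trust fund surety bond $65,000 < $80,000 → not met
3. condition 'provides memory care' holds; open plan-of-correction items 2 > 0 → not met
4. registered nurses on call 1 < 2 → not met
5. resident-rights training 63 days ago vs limit 45 → not met
6. fire-alarm system test 75 days ago vs limit 60 → not met
7. state survey 109 days ago vs limit 120 → met
Not met: 6 of 7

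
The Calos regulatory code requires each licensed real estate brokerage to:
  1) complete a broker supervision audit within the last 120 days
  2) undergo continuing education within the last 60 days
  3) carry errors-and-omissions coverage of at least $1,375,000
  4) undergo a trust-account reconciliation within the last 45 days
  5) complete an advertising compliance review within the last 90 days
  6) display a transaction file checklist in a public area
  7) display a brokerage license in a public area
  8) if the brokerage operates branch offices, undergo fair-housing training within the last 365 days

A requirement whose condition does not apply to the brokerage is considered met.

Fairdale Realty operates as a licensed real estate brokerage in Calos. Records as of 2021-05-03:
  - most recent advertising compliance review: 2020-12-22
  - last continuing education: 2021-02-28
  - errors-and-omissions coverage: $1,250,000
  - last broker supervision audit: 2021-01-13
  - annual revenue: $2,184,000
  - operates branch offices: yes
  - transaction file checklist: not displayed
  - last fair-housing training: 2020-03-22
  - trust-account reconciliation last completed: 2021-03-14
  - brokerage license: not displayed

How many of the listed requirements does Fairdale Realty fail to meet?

7

1. broker supervision audit 110 days ago vs limit 120 → met
2. continuing education 64 days ago vs limit 60 → not met
3. errors-and-omissions coverage $1,250,000 < $1,375,000 → not met
4. trust-account reconciliation 50 days ago vs limit 45 → not met
5. advertising compliance review 132 days ago vs limit 90 → not met
6. transaction file checklist absent → not met
7. brokerage license absent → not met
8. condition 'operates branch offices' holds; fair-housing training 407 days ago vs limit 365 → not met
Not met: 7 of 8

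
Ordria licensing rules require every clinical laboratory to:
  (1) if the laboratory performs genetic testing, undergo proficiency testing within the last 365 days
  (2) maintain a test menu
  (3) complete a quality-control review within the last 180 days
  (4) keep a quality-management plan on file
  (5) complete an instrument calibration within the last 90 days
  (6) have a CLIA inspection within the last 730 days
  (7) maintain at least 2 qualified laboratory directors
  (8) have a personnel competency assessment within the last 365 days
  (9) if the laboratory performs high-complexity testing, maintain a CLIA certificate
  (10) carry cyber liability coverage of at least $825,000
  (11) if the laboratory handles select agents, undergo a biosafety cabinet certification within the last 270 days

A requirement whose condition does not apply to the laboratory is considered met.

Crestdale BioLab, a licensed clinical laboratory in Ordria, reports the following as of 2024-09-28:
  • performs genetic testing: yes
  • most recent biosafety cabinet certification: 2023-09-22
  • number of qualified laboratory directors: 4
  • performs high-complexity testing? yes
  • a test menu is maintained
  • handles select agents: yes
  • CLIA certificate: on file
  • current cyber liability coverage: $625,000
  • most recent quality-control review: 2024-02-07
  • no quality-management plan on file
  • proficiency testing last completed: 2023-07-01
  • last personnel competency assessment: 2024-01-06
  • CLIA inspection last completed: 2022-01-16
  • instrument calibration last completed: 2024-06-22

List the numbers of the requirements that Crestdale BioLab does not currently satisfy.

1. condition 'performs genetic testing' holds; proficiency testing 455 days ago vs limit 365 → not met
2. test menu present → met
3. quality-control review 234 days ago vs limit 180 → not met
4. quality-management plan absent → not met
5. instrument calibration 98 days ago vs limit 90 → not met
6. CLIA inspection 986 days ago vs limit 730 → not met
7. qualified laboratory directors 4 ≥ 2 → met
8. personnel competency assessment 266 days ago vs limit 365 → met
9. condition 'performs high-complexity testing' holds; CLIA certificate present → met
10. cyber liability coverage $625,000 < $825,000 → not met
11. condition 'handles select agents' holds; biosafety cabinet certification 372 days ago vs limit 270 → not met
Not met: 1, 3, 4, 5, 6, 10, 11

1, 3, 4, 5, 6, 10, 11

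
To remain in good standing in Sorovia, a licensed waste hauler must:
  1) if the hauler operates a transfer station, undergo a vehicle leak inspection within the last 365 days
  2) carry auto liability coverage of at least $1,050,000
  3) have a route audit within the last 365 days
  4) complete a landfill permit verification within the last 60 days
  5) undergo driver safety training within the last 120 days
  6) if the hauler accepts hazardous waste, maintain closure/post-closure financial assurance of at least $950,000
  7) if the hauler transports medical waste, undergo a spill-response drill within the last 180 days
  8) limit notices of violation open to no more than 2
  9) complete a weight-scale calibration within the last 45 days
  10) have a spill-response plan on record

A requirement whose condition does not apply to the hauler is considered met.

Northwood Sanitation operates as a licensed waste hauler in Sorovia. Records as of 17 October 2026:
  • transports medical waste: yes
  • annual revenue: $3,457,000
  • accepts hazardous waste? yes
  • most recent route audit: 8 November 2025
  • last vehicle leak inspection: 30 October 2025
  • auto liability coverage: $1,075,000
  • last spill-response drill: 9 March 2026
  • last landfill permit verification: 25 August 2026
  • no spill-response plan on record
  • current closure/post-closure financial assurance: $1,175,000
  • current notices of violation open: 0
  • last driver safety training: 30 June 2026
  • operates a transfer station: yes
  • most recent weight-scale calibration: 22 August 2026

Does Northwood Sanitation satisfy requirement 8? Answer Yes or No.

Yes

8. notices of violation open 0 ≤ 2 → met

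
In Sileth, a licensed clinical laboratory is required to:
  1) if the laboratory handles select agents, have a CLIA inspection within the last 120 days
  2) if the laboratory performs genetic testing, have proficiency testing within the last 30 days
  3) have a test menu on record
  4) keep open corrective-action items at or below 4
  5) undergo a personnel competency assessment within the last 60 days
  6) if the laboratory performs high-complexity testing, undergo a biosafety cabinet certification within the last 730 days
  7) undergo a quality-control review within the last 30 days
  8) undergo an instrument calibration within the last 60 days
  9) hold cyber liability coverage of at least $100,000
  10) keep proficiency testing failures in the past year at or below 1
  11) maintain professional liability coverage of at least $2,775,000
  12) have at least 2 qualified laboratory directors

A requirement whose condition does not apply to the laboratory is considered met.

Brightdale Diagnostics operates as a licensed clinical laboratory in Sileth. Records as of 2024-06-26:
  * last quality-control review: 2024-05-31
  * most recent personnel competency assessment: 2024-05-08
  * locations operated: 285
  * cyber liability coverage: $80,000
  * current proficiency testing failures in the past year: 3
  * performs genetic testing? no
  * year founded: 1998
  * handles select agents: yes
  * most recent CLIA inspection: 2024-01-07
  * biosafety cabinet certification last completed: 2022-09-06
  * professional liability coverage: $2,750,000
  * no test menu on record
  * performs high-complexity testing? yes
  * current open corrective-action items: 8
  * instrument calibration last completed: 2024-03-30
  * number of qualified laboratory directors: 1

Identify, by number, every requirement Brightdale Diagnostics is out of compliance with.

1, 3, 4, 8, 9, 10, 11, 12

1. condition 'handles select agents' holds; CLIA inspection 171 days ago vs limit 120 → not met
2. condition 'performs genetic testing' does not hold → requirement n/a → met
3. test menu absent → not met
4. open corrective-action items 8 > 4 → not met
5. personnel competency assessment 49 days ago vs limit 60 → met
6. condition 'performs high-complexity testing' holds; biosafety cabinet certification 659 days ago vs limit 730 → met
7. quality-control review 26 days ago vs limit 30 → met
8. instrument calibration 88 days ago vs limit 60 → not met
9. cyber liability coverage $80,000 < $100,000 → not met
10. proficiency testing failures in the past year 3 > 1 → not met
11. professional liability coverage $2,750,000 < $2,775,000 → not met
12. qualified laboratory directors 1 < 2 → not met
Not met: 1, 3, 4, 8, 9, 10, 11, 12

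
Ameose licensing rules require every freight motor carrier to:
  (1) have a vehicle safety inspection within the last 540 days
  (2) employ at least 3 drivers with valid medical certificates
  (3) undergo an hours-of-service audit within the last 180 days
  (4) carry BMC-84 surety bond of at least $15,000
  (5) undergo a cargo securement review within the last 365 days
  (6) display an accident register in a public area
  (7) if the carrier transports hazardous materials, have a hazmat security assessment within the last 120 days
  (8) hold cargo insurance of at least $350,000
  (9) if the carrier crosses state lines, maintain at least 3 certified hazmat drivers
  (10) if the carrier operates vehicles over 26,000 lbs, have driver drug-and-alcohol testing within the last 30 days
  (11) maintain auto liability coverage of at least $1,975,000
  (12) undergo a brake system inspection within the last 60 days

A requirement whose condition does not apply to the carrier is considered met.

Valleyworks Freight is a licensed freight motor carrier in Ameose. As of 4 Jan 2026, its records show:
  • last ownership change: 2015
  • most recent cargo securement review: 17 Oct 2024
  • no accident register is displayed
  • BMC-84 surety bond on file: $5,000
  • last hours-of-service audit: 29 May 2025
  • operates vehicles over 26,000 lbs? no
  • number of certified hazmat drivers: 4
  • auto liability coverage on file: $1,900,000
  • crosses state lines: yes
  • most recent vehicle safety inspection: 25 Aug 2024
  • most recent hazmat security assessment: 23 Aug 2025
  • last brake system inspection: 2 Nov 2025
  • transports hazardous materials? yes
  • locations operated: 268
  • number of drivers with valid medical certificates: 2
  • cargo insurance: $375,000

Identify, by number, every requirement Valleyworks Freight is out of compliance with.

2, 3, 4, 5, 6, 7, 11, 12

1. vehicle safety inspection 497 days ago vs limit 540 → met
2. drivers with valid medical certificates 2 < 3 → not met
3. hours-of-service audit 220 days ago vs limit 180 → not met
4. BMC-84 surety bond $5,000 < $15,000 → not met
5. cargo securement review 444 days ago vs limit 365 → not met
6. accident register absent → not met
7. condition 'transports hazardous materials' holds; hazmat security assessment 134 days ago vs limit 120 → not met
8. cargo insurance $375,000 ≥ $350,000 → met
9. condition 'crosses state lines' holds; certified hazmat drivers 4 ≥ 3 → met
10. condition 'operates vehicles over 26,000 lbs' does not hold → requirement n/a → met
11. auto liability coverage $1,900,000 < $1,975,000 → not met
12. brake system inspection 63 days ago vs limit 60 → not met
Not met: 2, 3, 4, 5, 6, 7, 11, 12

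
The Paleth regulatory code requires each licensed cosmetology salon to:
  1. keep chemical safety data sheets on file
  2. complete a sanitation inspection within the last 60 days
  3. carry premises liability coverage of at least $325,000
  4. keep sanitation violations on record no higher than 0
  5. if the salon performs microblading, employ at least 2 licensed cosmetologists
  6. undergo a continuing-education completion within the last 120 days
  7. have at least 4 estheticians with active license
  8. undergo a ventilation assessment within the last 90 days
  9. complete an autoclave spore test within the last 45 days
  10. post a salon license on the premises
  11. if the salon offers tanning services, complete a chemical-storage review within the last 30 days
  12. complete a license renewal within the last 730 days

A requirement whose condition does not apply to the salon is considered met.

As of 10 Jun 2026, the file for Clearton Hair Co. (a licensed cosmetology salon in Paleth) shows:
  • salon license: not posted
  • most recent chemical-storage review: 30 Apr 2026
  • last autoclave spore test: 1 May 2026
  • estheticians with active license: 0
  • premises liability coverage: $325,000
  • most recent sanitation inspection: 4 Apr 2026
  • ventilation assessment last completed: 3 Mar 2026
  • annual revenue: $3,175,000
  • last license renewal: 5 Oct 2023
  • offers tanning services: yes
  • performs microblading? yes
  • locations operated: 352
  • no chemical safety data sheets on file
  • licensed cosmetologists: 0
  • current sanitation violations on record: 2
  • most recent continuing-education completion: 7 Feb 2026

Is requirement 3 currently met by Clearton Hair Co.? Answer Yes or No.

3. premises liability coverage $325,000 ≥ $325,000 → met

Yes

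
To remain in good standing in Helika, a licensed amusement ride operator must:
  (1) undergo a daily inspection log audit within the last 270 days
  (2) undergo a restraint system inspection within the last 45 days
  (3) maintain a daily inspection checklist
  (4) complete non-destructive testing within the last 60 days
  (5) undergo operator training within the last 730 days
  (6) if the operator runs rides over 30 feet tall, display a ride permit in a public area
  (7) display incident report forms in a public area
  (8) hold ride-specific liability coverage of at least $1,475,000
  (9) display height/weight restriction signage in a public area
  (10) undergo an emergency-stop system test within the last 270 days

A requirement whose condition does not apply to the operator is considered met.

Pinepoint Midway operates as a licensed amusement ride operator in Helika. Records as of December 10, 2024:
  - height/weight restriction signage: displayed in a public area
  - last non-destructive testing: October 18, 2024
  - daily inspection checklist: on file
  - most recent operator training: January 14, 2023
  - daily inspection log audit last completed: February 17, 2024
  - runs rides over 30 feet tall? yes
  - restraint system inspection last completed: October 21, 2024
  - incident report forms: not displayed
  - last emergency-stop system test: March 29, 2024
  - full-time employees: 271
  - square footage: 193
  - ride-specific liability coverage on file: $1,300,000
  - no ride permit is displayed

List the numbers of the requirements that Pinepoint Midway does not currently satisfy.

1, 2, 6, 7, 8

1. daily inspection log audit 297 days ago vs limit 270 → not met
2. restraint system inspection 50 days ago vs limit 45 → not met
3. daily inspection checklist present → met
4. non-destructive testing 53 days ago vs limit 60 → met
5. operator training 696 days ago vs limit 730 → met
6. condition 'runs rides over 30 feet tall' holds; ride permit absent → not met
7. incident report forms absent → not met
8. ride-specific liability coverage $1,300,000 < $1,475,000 → not met
9. height/weight restriction signage present → met
10. emergency-stop system test 256 days ago vs limit 270 → met
Not met: 1, 2, 6, 7, 8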